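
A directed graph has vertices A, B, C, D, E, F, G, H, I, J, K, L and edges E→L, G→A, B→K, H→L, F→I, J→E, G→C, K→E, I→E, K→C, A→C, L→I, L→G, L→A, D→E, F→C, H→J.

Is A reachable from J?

Yes

Explore from J.
Distance 1: reach E.
Distance 2: reach L.
Distance 3: reach A, G, I.
Found A.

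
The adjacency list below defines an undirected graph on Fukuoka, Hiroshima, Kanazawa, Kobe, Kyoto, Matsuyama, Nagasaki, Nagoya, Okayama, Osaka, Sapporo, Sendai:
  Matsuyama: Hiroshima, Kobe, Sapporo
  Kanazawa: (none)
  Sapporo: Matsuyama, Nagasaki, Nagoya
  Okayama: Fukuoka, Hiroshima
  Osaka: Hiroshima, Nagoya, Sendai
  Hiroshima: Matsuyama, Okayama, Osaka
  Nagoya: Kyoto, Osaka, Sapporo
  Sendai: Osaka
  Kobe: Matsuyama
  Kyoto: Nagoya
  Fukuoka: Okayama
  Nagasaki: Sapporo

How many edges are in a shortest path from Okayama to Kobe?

3

Distance 0: Okayama.
Distance 1: Fukuoka, Hiroshima.
Distance 2: Matsuyama, Osaka.
Distance 3: Kobe, Nagoya, Sapporo, Sendai — contains Kobe.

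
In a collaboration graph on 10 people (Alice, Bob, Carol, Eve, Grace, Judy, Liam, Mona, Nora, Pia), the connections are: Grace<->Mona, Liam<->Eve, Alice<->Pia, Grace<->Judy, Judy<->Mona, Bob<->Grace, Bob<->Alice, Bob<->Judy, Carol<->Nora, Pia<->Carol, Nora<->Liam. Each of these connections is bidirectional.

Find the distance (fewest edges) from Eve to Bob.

Distance 0: Eve.
Distance 1: Liam.
Distance 2: Nora.
Distance 3: Carol.
Distance 4: Pia.
Distance 5: Alice.
Distance 6: Bob — contains Bob.

6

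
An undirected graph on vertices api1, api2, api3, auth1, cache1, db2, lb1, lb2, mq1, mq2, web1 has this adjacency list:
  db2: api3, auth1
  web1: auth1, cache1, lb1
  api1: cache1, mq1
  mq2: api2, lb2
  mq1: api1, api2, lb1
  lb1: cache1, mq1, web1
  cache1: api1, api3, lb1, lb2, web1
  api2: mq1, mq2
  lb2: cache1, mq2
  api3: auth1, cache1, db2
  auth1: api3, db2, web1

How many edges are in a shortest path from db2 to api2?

Distance 0: db2.
Distance 1: api3, auth1.
Distance 2: cache1, web1.
Distance 3: api1, lb1, lb2.
Distance 4: mq1, mq2.
Distance 5: api2 — contains api2.

5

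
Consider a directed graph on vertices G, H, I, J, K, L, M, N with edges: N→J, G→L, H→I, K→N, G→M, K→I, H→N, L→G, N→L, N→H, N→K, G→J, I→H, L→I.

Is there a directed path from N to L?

Yes

Explore from N.
Distance 1: reach H, J, K, L.
Found L.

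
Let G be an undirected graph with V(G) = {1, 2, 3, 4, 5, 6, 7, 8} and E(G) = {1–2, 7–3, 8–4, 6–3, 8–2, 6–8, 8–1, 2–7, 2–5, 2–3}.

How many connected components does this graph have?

From 1: component {1, 2, 3, 4, 5, 6, 7, 8}.
That's 1 component.

1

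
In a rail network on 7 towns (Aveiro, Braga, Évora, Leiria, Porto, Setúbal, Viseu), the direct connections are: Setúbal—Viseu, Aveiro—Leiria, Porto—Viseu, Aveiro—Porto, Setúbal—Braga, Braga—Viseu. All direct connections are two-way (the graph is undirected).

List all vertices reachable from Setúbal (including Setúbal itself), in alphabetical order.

Aveiro, Braga, Leiria, Porto, Setúbal, Viseu

Start at Setúbal.
Its neighbours: Braga, Viseu.
Then their neighbours: Porto.
Then next layer: Aveiro.
Then next layer: Leiria.
Nothing further is reachable.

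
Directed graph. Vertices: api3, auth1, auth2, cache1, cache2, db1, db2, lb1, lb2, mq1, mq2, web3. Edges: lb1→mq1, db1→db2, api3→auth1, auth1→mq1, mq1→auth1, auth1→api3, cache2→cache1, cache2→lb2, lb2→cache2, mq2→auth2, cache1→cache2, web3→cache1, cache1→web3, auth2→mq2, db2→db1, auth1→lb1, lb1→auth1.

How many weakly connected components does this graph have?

4

From api3: component {api3, auth1, lb1, mq1}.
From auth2: component {auth2, mq2}.
From cache1: component {cache1, cache2, lb2, web3}.
From db1: component {db1, db2}.
That's 4 components.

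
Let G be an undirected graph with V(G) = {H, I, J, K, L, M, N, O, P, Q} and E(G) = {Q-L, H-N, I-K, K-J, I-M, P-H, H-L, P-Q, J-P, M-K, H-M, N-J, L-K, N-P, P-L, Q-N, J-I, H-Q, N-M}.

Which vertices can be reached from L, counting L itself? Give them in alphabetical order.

Start at L.
Its neighbours: H, K, P, Q.
Then their neighbours: I, J, M, N.
Nothing further is reachable.

H, I, J, K, L, M, N, P, Q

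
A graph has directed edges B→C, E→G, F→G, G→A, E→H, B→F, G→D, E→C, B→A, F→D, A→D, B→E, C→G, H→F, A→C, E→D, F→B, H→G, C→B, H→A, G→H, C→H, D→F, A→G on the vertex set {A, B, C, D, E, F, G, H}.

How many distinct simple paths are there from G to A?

G→A
G→D→F→B→A
G→D→F→B→C→H→A
G→D→F→B→E→C→H→A
G→D→F→B→E→H→A
G→H→A
G→H→F→B→A

7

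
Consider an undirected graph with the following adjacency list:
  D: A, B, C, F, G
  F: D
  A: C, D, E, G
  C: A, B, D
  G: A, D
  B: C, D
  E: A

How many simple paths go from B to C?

B–C
B–D–A–C
B–D–C
B–D–G–A–C

4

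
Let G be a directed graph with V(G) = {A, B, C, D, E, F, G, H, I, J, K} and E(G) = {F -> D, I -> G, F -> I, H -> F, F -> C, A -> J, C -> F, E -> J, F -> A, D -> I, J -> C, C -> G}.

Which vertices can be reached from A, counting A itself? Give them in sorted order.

Start at A.
Its neighbours: J.
Then their neighbours: C.
Then next layer: F, G.
Then next layer: D, I.
Nothing further is reachable.

A, C, D, F, G, I, J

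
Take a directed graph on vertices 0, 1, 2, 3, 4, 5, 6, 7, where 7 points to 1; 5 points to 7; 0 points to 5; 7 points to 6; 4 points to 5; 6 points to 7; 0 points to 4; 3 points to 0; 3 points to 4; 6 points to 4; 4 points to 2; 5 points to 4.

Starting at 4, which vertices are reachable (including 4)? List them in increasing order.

Start at 4.
Its neighbours: 2, 5.
Then their neighbours: 7.
Then next layer: 1, 6.
Nothing further is reachable.

1, 2, 4, 5, 6, 7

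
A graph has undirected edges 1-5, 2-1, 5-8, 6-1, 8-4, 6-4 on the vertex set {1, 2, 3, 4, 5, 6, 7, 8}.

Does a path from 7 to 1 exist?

No

7 has no edges, so nothing is reachable from it.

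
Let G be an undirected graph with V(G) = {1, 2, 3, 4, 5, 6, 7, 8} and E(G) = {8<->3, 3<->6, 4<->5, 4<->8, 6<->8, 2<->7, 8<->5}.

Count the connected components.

From 1: component {1}.
From 2: component {2, 7}.
From 3: component {3, 4, 5, 6, 8}.
That's 3 components.

3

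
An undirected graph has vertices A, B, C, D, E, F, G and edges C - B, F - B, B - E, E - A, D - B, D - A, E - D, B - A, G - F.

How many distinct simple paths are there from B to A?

5

B–A
B–D–A
B–D–E–A
B–E–A
B–E–D–A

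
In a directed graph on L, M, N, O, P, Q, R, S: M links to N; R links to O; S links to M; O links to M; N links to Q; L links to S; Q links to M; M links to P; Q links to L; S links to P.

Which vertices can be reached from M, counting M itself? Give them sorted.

L, M, N, P, Q, S

Start at M.
Its neighbours: N, P.
Then their neighbours: Q.
Then next layer: L.
Then next layer: S.
Nothing further is reachable.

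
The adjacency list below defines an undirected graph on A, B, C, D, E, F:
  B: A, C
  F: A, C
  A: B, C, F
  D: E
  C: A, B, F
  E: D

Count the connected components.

2

From A: component {A, B, C, F}.
From D: component {D, E}.
That's 2 components.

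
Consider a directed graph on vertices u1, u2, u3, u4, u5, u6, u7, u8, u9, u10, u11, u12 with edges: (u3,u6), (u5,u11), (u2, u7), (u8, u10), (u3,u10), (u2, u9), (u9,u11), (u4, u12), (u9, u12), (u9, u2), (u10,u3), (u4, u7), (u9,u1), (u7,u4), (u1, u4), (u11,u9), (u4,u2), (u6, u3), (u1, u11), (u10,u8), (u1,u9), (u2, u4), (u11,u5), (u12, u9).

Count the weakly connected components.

2

From u1: component {u1, u2, u4, u5, u7, u9, u11, u12}.
From u3: component {u3, u6, u8, u10}.
That's 2 components.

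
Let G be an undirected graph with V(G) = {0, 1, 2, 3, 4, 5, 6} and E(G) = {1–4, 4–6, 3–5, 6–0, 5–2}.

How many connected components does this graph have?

From 0: component {0, 1, 4, 6}.
From 2: component {2, 3, 5}.
That's 2 components.

2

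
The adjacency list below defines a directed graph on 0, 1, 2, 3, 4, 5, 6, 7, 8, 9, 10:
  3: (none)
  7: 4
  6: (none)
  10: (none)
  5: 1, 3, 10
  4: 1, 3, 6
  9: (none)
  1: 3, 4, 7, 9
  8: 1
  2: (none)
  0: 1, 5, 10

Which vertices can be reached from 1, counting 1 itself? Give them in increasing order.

1, 3, 4, 6, 7, 9

Start at 1.
Its neighbours: 3, 4, 7, 9.
Then their neighbours: 6.
Nothing further is reachable.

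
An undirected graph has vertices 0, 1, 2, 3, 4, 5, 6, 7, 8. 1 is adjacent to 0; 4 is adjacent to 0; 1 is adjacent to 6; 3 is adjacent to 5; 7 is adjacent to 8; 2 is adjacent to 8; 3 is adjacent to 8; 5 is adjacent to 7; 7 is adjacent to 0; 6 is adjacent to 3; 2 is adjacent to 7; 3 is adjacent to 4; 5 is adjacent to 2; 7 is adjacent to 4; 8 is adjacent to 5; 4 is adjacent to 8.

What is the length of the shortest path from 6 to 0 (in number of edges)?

2

Distance 0: 6.
Distance 1: 1, 3.
Distance 2: 0, 4, 5, 8 — contains 0.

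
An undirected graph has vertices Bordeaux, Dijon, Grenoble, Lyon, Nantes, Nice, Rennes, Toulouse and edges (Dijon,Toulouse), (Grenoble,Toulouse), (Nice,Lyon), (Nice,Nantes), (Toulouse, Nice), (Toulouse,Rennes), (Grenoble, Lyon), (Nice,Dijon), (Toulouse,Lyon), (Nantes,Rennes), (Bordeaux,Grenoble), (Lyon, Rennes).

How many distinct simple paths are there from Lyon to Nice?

10

Lyon–Grenoble–Toulouse–Dijon–Nice
Lyon–Grenoble–Toulouse–Nice
Lyon–Grenoble–Toulouse–Rennes–Nantes–Nice
Lyon–Nice
Lyon–Rennes–Nantes–Nice
Lyon–Rennes–Toulouse–Dijon–Nice
Lyon–Rennes–Toulouse–Nice
Lyon–Toulouse–Dijon–Nice
Lyon–Toulouse–Nice
Lyon–Toulouse–Rennes–Nantes–Nice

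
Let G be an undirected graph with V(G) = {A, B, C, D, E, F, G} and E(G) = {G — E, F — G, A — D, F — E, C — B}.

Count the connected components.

3

From A: component {A, D}.
From B: component {B, C}.
From E: component {E, F, G}.
That's 3 components.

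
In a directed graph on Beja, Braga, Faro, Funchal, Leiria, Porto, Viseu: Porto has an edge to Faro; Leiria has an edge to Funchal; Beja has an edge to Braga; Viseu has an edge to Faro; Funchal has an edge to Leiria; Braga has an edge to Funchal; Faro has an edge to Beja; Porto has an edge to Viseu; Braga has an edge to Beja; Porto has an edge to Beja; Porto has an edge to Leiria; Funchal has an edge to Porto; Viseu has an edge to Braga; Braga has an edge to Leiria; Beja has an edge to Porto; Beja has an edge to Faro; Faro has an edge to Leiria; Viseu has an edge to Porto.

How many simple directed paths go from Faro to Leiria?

7

Faro→Beja→Braga→Funchal→Leiria
Faro→Beja→Braga→Funchal→Porto→Leiria
Faro→Beja→Braga→Leiria
Faro→Beja→Porto→Leiria
Faro→Beja→Porto→Viseu→Braga→Funchal→Leiria
Faro→Beja→Porto→Viseu→Braga→Leiria
Faro→Leiria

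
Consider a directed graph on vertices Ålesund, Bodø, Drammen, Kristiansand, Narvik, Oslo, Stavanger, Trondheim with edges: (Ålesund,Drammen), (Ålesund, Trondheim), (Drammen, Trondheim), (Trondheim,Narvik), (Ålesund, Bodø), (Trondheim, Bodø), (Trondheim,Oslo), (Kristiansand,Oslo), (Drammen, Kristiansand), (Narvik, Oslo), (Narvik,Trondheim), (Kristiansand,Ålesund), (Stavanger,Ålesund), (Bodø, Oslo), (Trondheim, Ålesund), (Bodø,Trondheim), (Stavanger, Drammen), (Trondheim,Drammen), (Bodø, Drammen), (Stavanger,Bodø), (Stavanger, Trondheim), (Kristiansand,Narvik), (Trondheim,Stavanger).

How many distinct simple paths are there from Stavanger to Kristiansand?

Stavanger→Ålesund→Bodø→Drammen→Kristiansand
Stavanger→Ålesund→Bodø→Trondheim→Drammen→Kristiansand
Stavanger→Ålesund→Drammen→Kristiansand
Stavanger→Ålesund→Trondheim→Bodø→Drammen→Kristiansand
Stavanger→Ålesund→Trondheim→Drammen→Kristiansand
Stavanger→Bodø→Drammen→Kristiansand
Stavanger→Bodø→Trondheim→Ålesund→Drammen→Kristiansand
Stavanger→Bodø→Trondheim→Drammen→Kristiansand
Stavanger→Drammen→Kristiansand
Stavanger→Trondheim→Ålesund→Bodø→Drammen→Kristiansand
Stavanger→Trondheim→Ålesund→Drammen→Kristiansand
Stavanger→Trondheim→Bodø→Drammen→Kristiansand
Stavanger→Trondheim→Drammen→Kristiansand

13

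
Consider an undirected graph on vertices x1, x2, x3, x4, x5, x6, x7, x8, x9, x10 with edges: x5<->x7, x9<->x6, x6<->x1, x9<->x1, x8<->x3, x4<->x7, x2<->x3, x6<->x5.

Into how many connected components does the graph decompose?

3

From x1: component {x1, x4, x5, x6, x7, x9}.
From x2: component {x2, x3, x8}.
From x10: component {x10}.
That's 3 components.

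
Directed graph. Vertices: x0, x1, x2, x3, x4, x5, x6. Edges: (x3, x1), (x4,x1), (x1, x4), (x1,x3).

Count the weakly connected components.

From x0: component {x0}.
From x1: component {x1, x3, x4}.
From x2: component {x2}.
From x5: component {x5}.
From x6: component {x6}.
That's 5 components.

5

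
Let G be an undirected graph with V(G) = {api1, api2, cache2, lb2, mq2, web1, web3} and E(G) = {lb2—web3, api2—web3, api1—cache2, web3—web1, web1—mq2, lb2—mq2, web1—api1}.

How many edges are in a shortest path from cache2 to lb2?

Distance 0: cache2.
Distance 1: api1.
Distance 2: web1.
Distance 3: mq2, web3.
Distance 4: api2, lb2 — contains lb2.

4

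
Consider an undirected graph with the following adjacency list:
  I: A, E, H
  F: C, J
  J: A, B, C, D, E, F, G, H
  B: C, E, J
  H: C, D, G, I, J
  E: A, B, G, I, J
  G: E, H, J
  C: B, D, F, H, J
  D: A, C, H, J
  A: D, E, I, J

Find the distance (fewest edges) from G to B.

Distance 0: G.
Distance 1: E, H, J.
Distance 2: A, B, C, D, F, I — contains B.

2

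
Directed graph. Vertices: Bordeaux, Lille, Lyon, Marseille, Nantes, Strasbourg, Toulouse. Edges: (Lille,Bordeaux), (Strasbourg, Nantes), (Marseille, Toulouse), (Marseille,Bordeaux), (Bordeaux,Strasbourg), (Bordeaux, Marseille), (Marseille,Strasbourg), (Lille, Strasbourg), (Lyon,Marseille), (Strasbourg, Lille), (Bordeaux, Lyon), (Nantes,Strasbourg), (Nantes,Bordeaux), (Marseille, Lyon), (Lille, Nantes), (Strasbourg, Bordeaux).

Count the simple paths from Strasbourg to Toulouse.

8

Strasbourg→Bordeaux→Lyon→Marseille→Toulouse
Strasbourg→Bordeaux→Marseille→Toulouse
Strasbourg→Lille→Bordeaux→Lyon→Marseille→Toulouse
Strasbourg→Lille→Bordeaux→Marseille→Toulouse
Strasbourg→Lille→Nantes→Bordeaux→Lyon→Marseille→Toulouse
Strasbourg→Lille→Nantes→Bordeaux→Marseille→Toulouse
Strasbourg→Nantes→Bordeaux→Lyon→Marseille→Toulouse
Strasbourg→Nantes→Bordeaux→Marseille→Toulouse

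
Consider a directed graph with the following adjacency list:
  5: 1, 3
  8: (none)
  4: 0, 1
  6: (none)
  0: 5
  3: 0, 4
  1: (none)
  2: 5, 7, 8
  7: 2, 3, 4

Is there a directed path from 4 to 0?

Explore from 4.
Distance 1: reach 0, 1.
Found 0.

Yes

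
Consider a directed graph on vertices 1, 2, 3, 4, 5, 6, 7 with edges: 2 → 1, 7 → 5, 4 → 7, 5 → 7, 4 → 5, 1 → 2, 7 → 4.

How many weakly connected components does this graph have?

4

From 1: component {1, 2}.
From 3: component {3}.
From 4: component {4, 5, 7}.
From 6: component {6}.
That's 4 components.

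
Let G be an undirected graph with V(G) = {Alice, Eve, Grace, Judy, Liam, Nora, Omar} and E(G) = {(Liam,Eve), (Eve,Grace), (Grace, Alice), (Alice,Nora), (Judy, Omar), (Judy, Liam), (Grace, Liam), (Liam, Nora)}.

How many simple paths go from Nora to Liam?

3

Nora–Alice–Grace–Eve–Liam
Nora–Alice–Grace–Liam
Nora–Liam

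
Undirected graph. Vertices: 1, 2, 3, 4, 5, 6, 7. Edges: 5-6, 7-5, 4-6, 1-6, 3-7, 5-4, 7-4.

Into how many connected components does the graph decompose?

2

From 1: component {1, 3, 4, 5, 6, 7}.
From 2: component {2}.
That's 2 components.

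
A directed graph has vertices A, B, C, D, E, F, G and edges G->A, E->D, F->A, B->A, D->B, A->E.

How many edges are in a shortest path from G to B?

Distance 0: G.
Distance 1: A.
Distance 2: E.
Distance 3: D.
Distance 4: B — contains B.

4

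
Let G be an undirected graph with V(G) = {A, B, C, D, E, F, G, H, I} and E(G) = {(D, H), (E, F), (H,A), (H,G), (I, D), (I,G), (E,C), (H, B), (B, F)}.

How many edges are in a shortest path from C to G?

5

Distance 0: C.
Distance 1: E.
Distance 2: F.
Distance 3: B.
Distance 4: H.
Distance 5: A, D, G — contains G.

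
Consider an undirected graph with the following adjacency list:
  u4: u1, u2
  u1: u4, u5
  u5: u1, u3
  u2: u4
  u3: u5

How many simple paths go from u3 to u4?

1

u3–u5–u1–u4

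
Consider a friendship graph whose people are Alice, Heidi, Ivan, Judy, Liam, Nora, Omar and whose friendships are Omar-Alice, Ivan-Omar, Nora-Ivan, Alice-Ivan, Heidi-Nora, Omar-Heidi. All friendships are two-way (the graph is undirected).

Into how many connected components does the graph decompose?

From Alice: component {Alice, Heidi, Ivan, Nora, Omar}.
From Judy: component {Judy}.
From Liam: component {Liam}.
That's 3 components.

3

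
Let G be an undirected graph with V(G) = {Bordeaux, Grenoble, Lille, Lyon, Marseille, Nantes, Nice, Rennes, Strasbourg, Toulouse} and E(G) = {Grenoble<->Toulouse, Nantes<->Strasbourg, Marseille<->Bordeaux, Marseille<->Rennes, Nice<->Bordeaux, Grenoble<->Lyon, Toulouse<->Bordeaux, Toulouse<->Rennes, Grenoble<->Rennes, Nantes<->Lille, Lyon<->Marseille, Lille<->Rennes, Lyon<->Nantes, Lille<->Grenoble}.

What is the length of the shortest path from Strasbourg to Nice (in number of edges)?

5

Distance 0: Strasbourg.
Distance 1: Nantes.
Distance 2: Lille, Lyon.
Distance 3: Grenoble, Marseille, Rennes.
Distance 4: Bordeaux, Toulouse.
Distance 5: Nice — contains Nice.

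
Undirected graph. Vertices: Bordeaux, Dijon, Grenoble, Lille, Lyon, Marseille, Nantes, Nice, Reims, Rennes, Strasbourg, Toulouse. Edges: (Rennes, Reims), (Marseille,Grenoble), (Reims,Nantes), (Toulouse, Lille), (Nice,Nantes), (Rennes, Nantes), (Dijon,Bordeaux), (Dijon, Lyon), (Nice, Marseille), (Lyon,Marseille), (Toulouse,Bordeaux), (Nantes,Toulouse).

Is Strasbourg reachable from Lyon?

Explore from Lyon.
Distance 1: reach Dijon, Marseille.
Distance 2: reach Bordeaux, Grenoble, Nice.
Distance 3: reach Nantes, Toulouse.
Distance 4: reach Lille, Reims, Rennes.
The search is exhausted without reaching Strasbourg; it lies in a different component.

No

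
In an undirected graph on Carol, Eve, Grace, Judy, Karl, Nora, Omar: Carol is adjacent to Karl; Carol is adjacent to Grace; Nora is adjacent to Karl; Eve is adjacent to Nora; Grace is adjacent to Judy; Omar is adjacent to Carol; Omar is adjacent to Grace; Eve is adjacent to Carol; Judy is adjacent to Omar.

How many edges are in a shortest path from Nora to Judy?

Distance 0: Nora.
Distance 1: Eve, Karl.
Distance 2: Carol.
Distance 3: Grace, Omar.
Distance 4: Judy — contains Judy.

4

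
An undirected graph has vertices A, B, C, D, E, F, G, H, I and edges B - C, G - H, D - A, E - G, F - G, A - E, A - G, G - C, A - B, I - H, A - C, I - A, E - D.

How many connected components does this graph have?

From A: component {A, B, C, D, E, F, G, H, I}.
That's 1 component.

1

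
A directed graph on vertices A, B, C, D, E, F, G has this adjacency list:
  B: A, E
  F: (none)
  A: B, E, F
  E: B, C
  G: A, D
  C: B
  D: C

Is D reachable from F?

F has no outgoing edges, so nothing is reachable from it.

No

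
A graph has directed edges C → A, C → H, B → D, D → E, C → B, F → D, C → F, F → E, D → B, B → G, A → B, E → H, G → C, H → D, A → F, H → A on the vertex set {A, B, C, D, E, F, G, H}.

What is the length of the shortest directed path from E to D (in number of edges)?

2

Distance 0: E.
Distance 1: H.
Distance 2: A, D — contains D.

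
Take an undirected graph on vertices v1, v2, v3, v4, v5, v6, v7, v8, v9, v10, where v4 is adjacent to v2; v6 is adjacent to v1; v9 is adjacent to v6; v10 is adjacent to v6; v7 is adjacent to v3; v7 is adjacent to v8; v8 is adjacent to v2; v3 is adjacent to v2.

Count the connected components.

From v1: component {v1, v6, v9, v10}.
From v2: component {v2, v3, v4, v7, v8}.
From v5: component {v5}.
That's 3 components.

3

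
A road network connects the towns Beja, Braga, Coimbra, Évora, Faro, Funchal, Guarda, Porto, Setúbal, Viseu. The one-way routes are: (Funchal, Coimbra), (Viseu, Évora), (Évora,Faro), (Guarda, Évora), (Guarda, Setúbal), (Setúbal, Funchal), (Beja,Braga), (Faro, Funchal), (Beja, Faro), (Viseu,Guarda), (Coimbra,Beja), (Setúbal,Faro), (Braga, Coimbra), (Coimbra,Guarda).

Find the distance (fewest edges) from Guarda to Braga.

Distance 0: Guarda.
Distance 1: Évora, Setúbal.
Distance 2: Faro, Funchal.
Distance 3: Coimbra.
Distance 4: Beja.
Distance 5: Braga — contains Braga.

5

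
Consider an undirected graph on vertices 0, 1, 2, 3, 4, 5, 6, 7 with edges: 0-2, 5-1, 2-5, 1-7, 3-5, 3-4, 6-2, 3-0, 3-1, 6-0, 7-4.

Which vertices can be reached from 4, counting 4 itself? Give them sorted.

Start at 4.
Its neighbours: 3, 7.
Then their neighbours: 0, 1, 5.
Then next layer: 2, 6.
Every vertex is now reached.

0, 1, 2, 3, 4, 5, 6, 7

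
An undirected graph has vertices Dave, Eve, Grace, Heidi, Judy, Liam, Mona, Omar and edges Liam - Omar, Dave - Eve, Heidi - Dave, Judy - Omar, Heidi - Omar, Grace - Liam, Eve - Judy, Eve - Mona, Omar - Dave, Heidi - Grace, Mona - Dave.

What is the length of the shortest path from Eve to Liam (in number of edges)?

Distance 0: Eve.
Distance 1: Dave, Judy, Mona.
Distance 2: Heidi, Omar.
Distance 3: Grace, Liam — contains Liam.

3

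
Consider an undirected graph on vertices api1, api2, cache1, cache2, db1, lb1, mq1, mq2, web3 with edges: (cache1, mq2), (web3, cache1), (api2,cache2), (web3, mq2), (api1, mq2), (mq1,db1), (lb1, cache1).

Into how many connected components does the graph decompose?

3

From api1: component {api1, cache1, lb1, mq2, web3}.
From api2: component {api2, cache2}.
From db1: component {db1, mq1}.
That's 3 components.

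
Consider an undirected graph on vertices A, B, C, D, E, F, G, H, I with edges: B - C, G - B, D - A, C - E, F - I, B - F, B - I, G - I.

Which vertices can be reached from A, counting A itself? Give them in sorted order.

A, D

Start at A.
Its neighbours: D.
Nothing further is reachable.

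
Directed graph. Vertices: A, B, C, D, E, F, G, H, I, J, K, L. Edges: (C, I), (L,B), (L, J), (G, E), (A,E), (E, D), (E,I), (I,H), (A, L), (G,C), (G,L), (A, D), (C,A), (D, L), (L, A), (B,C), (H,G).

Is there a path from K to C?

No

K has no outgoing edges, so nothing is reachable from it.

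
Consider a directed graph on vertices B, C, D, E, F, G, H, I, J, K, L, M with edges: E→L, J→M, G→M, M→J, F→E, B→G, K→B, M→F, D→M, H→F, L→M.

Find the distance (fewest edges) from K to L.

6

Distance 0: K.
Distance 1: B.
Distance 2: G.
Distance 3: M.
Distance 4: F, J.
Distance 5: E.
Distance 6: L — contains L.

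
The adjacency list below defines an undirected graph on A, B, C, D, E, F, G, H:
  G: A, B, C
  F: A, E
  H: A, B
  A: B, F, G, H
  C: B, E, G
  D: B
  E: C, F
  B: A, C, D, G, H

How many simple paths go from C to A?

C–B–A
C–B–G–A
C–B–H–A
C–E–F–A
C–G–A
C–G–B–A
C–G–B–H–A

7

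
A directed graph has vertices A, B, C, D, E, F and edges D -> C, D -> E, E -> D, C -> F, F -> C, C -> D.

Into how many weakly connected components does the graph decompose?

3

From A: component {A}.
From B: component {B}.
From C: component {C, D, E, F}.
That's 3 components.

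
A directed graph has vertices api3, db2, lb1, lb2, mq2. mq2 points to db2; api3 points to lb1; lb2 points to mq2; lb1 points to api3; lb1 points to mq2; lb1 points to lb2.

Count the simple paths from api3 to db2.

2

api3→lb1→lb2→mq2→db2
api3→lb1→mq2→db2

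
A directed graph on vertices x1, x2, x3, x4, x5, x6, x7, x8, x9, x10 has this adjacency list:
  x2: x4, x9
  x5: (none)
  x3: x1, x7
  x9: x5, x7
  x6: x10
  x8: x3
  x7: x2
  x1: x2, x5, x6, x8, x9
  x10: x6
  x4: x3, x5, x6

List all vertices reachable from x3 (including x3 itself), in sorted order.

x1, x2, x3, x4, x5, x6, x7, x8, x9, x10

Start at x3.
Its neighbours: x1, x7.
Then their neighbours: x2, x5, x6, x8, x9.
Then next layer: x4, x10.
Every vertex is now reached.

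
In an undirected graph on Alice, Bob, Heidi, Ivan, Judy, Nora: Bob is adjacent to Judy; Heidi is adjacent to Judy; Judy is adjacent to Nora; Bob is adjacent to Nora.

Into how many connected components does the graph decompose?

From Alice: component {Alice}.
From Bob: component {Bob, Heidi, Judy, Nora}.
From Ivan: component {Ivan}.
That's 3 components.

3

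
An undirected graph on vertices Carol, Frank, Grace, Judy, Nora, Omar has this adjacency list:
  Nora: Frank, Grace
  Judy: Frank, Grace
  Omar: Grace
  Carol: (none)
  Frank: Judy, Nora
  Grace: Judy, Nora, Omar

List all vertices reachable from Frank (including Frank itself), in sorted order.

Frank, Grace, Judy, Nora, Omar

Start at Frank.
Its neighbours: Judy, Nora.
Then their neighbours: Grace.
Then next layer: Omar.
Nothing further is reachable.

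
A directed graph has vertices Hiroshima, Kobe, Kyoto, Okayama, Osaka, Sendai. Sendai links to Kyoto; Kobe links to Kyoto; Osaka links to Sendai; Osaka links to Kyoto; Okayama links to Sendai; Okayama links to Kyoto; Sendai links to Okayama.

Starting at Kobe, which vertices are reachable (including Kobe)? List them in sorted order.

Kobe, Kyoto

Start at Kobe.
Its neighbours: Kyoto.
Nothing further is reachable.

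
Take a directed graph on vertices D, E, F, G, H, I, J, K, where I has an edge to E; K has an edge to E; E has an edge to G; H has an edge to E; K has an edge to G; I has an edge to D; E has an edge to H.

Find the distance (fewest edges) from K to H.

Distance 0: K.
Distance 1: E, G.
Distance 2: H — contains H.

2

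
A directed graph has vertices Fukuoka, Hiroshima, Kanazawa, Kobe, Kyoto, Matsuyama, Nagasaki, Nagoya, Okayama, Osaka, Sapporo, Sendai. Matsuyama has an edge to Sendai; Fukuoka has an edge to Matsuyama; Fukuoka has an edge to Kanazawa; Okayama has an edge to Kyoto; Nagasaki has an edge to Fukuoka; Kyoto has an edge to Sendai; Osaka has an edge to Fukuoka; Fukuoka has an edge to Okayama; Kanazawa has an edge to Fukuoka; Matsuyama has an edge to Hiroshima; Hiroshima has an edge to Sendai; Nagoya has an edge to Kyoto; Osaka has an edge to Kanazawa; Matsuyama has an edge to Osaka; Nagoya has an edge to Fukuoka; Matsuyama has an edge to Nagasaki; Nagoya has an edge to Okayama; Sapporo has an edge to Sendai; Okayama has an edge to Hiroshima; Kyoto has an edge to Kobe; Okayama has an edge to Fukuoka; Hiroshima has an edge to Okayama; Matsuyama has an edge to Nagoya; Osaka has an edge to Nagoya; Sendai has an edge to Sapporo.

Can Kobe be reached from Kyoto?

Explore from Kyoto.
Distance 1: reach Kobe, Sendai.
Found Kobe.

Yes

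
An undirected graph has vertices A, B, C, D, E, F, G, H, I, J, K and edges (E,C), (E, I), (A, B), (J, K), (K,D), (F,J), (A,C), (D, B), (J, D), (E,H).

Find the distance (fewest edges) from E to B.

3

Distance 0: E.
Distance 1: C, H, I.
Distance 2: A.
Distance 3: B — contains B.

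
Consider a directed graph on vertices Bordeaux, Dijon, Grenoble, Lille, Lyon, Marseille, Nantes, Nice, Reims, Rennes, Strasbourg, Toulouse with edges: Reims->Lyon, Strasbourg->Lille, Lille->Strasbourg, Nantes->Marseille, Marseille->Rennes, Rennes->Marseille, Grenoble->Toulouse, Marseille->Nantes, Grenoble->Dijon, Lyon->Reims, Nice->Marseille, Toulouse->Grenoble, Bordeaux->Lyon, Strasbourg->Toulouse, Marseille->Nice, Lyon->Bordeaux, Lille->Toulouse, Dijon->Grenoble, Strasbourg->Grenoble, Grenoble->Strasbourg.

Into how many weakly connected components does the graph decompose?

3

From Bordeaux: component {Bordeaux, Lyon, Reims}.
From Dijon: component {Dijon, Grenoble, Lille, Strasbourg, Toulouse}.
From Marseille: component {Marseille, Nantes, Nice, Rennes}.
That's 3 components.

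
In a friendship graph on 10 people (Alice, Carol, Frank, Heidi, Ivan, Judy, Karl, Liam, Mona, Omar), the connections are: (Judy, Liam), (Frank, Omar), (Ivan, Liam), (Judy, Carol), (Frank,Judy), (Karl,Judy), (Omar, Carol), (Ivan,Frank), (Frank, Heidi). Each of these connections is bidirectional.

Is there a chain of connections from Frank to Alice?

Explore from Frank.
Distance 1: reach Heidi, Ivan, Judy, Omar.
Distance 2: reach Carol, Karl, Liam.
The search is exhausted without reaching Alice; it lies in a different component.

No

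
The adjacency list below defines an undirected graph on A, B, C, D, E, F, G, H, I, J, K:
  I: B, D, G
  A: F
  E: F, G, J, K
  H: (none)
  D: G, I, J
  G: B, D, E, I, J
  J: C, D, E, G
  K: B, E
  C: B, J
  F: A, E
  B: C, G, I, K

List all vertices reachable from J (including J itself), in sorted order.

Start at J.
Its neighbours: C, D, E, G.
Then their neighbours: B, F, I, K.
Then next layer: A.
Nothing further is reachable.

A, B, C, D, E, F, G, I, J, K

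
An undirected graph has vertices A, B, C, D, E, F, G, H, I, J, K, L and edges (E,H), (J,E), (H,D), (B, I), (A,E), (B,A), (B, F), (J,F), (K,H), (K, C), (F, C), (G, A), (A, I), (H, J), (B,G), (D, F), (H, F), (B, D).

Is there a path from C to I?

Yes

Explore from C.
Distance 1: reach F, K.
Distance 2: reach B, D, H, J.
Distance 3: reach A, E, G, I.
Found I.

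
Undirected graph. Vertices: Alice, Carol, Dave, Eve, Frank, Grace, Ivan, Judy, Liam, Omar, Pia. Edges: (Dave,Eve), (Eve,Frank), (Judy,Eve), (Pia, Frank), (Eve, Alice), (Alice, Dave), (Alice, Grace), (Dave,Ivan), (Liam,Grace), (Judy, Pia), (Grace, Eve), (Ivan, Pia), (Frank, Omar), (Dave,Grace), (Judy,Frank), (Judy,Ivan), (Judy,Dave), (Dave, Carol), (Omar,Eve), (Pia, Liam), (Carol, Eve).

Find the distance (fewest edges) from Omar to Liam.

Distance 0: Omar.
Distance 1: Eve, Frank.
Distance 2: Alice, Carol, Dave, Grace, Judy, Pia.
Distance 3: Ivan, Liam — contains Liam.

3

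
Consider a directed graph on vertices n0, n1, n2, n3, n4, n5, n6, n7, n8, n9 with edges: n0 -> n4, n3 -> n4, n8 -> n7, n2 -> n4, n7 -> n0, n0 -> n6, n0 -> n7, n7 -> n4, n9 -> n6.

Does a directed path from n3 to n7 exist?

No

Explore from n3.
Distance 1: reach n4.
The search from n3 is exhausted; no directed path reaches n7.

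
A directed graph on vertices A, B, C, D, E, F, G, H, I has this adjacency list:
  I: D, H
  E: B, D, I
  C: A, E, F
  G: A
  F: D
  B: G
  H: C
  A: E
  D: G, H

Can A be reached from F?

Yes

Explore from F.
Distance 1: reach D.
Distance 2: reach G, H.
Distance 3: reach A, C.
Found A.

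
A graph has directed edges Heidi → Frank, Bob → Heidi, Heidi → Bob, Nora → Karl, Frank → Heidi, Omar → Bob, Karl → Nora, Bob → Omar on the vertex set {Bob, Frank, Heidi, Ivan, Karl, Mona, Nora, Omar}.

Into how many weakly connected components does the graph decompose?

From Bob: component {Bob, Frank, Heidi, Omar}.
From Ivan: component {Ivan}.
From Karl: component {Karl, Nora}.
From Mona: component {Mona}.
That's 4 components.

4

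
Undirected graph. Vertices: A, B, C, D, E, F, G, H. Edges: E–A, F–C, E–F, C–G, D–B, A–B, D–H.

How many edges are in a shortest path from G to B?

5

Distance 0: G.
Distance 1: C.
Distance 2: F.
Distance 3: E.
Distance 4: A.
Distance 5: B — contains B.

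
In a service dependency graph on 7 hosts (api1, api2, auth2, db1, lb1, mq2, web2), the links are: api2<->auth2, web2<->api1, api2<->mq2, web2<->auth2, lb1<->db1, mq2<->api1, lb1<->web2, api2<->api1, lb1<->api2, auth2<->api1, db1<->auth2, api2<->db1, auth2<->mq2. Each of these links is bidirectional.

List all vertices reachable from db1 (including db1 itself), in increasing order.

api1, api2, auth2, db1, lb1, mq2, web2

Start at db1.
Its neighbours: api2, auth2, lb1.
Then their neighbours: api1, mq2, web2.
Every vertex is now reached.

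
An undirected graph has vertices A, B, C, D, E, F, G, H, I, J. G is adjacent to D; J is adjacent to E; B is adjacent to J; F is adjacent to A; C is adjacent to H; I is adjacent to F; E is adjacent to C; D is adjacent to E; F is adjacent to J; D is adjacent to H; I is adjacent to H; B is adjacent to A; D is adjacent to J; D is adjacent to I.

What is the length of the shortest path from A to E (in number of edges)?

3

Distance 0: A.
Distance 1: B, F.
Distance 2: I, J.
Distance 3: D, E, H — contains E.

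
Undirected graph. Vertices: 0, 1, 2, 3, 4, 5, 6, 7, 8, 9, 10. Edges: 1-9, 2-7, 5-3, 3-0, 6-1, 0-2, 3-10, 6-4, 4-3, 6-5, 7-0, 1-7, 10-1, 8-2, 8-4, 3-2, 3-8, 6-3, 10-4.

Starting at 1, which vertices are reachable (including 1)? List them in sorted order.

Start at 1.
Its neighbours: 6, 7, 9, 10.
Then their neighbours: 0, 2, 3, 4, 5.
Then next layer: 8.
Every vertex is now reached.

0, 1, 2, 3, 4, 5, 6, 7, 8, 9, 10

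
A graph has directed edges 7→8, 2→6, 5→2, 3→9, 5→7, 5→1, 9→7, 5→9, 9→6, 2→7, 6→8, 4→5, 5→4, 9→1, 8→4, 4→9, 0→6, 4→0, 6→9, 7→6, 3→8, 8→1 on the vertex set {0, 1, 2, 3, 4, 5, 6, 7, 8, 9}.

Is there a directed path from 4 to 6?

Explore from 4.
Distance 1: reach 0, 5, 9.
Distance 2: reach 1, 2, 6, 7.
Found 6.

Yes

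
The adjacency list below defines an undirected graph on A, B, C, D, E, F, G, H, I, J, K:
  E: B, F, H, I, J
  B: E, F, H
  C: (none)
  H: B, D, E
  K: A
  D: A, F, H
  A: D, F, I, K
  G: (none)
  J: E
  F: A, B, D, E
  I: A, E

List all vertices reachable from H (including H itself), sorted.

A, B, D, E, F, H, I, J, K

Start at H.
Its neighbours: B, D, E.
Then their neighbours: A, F, I, J.
Then next layer: K.
Nothing further is reachable.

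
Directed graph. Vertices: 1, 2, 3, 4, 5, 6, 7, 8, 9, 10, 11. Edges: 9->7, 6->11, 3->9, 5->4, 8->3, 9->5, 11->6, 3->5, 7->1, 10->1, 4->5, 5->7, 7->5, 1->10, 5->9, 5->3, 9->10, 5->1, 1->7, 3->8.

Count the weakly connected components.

From 1: component {1, 3, 4, 5, 7, 8, 9, 10}.
From 2: component {2}.
From 6: component {6, 11}.
That's 3 components.

3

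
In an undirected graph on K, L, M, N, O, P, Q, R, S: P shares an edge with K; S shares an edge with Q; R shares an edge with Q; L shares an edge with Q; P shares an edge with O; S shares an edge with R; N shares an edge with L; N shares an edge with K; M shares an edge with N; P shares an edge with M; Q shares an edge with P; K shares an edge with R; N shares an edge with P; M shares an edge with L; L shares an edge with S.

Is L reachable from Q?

Explore from Q.
Distance 1: reach L, P, R, S.
Found L.

Yes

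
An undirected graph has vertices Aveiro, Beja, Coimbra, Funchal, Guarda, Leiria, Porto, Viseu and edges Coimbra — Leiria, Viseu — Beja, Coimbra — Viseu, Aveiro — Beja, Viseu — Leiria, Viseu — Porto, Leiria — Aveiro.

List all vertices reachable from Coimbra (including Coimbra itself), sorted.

Aveiro, Beja, Coimbra, Leiria, Porto, Viseu

Start at Coimbra.
Its neighbours: Leiria, Viseu.
Then their neighbours: Aveiro, Beja, Porto.
Nothing further is reachable.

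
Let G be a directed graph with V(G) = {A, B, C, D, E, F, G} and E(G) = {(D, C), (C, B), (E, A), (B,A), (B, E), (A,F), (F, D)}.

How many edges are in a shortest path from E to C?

4

Distance 0: E.
Distance 1: A.
Distance 2: F.
Distance 3: D.
Distance 4: C — contains C.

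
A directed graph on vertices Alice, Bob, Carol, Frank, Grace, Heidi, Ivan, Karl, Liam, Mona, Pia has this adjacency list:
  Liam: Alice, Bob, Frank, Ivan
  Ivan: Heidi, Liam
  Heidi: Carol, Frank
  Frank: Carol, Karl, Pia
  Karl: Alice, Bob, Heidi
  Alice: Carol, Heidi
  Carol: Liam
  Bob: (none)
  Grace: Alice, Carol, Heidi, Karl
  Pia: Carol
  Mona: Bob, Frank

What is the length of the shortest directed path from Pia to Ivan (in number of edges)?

3

Distance 0: Pia.
Distance 1: Carol.
Distance 2: Liam.
Distance 3: Alice, Bob, Frank, Ivan — contains Ivan.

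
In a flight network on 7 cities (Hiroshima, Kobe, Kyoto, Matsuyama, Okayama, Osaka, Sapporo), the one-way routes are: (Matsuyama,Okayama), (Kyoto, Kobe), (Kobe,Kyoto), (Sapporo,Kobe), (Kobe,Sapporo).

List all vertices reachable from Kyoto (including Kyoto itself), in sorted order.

Start at Kyoto.
Its neighbours: Kobe.
Then their neighbours: Sapporo.
Nothing further is reachable.

Kobe, Kyoto, Sapporo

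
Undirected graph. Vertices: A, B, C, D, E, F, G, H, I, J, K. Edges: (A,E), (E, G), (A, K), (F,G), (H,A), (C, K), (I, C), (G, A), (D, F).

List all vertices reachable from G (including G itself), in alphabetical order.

A, C, D, E, F, G, H, I, K

Start at G.
Its neighbours: A, E, F.
Then their neighbours: D, H, K.
Then next layer: C.
Then next layer: I.
Nothing further is reachable.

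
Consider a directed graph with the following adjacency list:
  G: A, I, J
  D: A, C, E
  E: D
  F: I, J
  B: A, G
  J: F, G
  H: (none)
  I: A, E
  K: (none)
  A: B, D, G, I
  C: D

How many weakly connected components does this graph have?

3

From A: component {A, B, C, D, E, F, G, I, J}.
From H: component {H}.
From K: component {K}.
That's 3 components.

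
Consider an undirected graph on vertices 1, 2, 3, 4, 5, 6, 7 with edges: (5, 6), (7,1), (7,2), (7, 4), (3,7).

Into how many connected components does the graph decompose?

From 1: component {1, 2, 3, 4, 7}.
From 5: component {5, 6}.
That's 2 components.

2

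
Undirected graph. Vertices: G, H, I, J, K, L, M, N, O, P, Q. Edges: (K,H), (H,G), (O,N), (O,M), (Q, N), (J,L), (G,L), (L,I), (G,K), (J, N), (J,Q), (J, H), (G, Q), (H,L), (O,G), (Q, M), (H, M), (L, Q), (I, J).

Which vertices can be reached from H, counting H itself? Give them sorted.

Start at H.
Its neighbours: G, J, K, L, M.
Then their neighbours: I, N, O, Q.
Nothing further is reachable.

G, H, I, J, K, L, M, N, O, Q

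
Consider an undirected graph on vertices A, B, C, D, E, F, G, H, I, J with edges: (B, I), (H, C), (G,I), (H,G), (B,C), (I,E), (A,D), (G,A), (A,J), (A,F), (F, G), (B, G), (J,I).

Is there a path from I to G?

Yes

Explore from I.
Distance 1: reach B, E, G, J.
Found G.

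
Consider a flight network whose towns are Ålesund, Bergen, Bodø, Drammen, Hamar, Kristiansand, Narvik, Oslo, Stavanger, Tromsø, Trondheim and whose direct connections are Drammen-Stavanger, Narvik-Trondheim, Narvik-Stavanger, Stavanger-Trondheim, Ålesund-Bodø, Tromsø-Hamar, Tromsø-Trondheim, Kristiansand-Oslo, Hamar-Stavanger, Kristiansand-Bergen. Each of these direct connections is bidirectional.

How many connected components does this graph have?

3

From Ålesund: component {Ålesund, Bodø}.
From Bergen: component {Bergen, Kristiansand, Oslo}.
From Drammen: component {Drammen, Hamar, Narvik, Stavanger, Tromsø, Trondheim}.
That's 3 components.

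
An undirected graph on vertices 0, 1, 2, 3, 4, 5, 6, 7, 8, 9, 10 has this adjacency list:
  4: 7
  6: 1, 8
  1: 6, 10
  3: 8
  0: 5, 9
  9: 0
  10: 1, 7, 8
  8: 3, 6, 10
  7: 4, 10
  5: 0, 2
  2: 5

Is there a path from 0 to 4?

Explore from 0.
Distance 1: reach 5, 9.
Distance 2: reach 2.
The search is exhausted without reaching 4; it lies in a different component.

No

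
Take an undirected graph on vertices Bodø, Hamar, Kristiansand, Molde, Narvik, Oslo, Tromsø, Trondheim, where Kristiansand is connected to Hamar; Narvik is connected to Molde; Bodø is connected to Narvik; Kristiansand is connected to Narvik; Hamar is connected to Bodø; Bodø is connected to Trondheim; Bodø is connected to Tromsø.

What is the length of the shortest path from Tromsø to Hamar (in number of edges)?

Distance 0: Tromsø.
Distance 1: Bodø.
Distance 2: Hamar, Narvik, Trondheim — contains Hamar.

2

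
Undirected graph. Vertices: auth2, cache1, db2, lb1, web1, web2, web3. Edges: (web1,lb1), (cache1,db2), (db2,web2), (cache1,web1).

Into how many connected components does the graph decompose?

3

From auth2: component {auth2}.
From cache1: component {cache1, db2, lb1, web1, web2}.
From web3: component {web3}.
That's 3 components.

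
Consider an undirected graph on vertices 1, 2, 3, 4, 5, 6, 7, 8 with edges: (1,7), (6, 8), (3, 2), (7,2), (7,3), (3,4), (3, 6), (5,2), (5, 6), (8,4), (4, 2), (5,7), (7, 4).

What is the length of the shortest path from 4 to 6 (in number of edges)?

Distance 0: 4.
Distance 1: 2, 3, 7, 8.
Distance 2: 1, 5, 6 — contains 6.

2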